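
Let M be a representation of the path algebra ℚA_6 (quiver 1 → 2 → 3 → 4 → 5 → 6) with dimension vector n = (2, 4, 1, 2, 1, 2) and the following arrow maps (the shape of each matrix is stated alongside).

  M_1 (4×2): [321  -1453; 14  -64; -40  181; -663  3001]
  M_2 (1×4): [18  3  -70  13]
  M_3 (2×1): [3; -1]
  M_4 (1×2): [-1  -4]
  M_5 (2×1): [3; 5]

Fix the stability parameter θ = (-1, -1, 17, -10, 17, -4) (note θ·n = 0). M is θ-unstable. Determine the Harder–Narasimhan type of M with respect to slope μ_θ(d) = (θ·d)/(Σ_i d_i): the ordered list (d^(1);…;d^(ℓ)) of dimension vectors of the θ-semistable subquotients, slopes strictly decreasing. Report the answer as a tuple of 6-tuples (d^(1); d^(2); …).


Via rank(M_{q-1}∘⋯∘M_p): M ≅ I[1,2], I[1,6], I[2,2]^2, I[4,4], I[6,6].
μ_θ-semistable layers: μ^(1)=13/2; μ^(2)=7/2; μ^(3)=-1; μ^(4)=-4; μ^(5)=-10

((0, 0, 0, 0, 1, 1); (0, 0, 1, 1, 0, 0); (2, 4, 0, 0, 0, 0); (0, 0, 0, 0, 0, 1); (0, 0, 0, 1, 0, 0))


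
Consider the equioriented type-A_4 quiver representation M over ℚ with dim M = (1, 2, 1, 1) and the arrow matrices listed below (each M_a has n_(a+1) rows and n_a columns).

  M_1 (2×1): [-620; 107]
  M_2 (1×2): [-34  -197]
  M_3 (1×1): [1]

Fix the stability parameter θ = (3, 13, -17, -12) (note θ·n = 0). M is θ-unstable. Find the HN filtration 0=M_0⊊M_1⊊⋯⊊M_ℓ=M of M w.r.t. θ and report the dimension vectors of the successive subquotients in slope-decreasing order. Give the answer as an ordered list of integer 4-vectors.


Barcode: M ≅ I[1,4], I[2,2]. HN layers by μ_θ (2 steps, strictly decreasing):
  μ^(1)=13; μ^(2)=-13/4

((0, 1, 0, 0); (1, 1, 1, 1))


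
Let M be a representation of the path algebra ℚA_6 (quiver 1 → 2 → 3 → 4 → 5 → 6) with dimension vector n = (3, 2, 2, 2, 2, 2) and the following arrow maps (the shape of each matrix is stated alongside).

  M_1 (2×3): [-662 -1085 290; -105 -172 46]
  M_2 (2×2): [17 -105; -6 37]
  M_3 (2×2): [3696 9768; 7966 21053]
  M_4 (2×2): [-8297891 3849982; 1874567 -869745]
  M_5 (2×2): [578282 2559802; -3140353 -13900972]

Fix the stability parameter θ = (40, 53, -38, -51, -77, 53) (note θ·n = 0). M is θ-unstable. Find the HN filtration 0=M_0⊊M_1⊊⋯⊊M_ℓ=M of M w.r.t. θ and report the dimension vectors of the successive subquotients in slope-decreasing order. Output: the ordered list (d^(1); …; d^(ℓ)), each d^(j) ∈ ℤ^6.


Via rank(M_{q-1}∘⋯∘M_p): M ≅ I[1,1], I[1,3], I[1,6], I[4,6].
μ_θ-semistable layers: μ^(1)=53; μ^(2)=40; μ^(3)=55/3; μ^(4)=-73/5; μ^(5)=-64

((0, 0, 0, 0, 0, 2); (1, 0, 0, 0, 0, 0); (1, 1, 1, 0, 0, 0); (1, 1, 1, 1, 1, 0); (0, 0, 0, 1, 1, 0))


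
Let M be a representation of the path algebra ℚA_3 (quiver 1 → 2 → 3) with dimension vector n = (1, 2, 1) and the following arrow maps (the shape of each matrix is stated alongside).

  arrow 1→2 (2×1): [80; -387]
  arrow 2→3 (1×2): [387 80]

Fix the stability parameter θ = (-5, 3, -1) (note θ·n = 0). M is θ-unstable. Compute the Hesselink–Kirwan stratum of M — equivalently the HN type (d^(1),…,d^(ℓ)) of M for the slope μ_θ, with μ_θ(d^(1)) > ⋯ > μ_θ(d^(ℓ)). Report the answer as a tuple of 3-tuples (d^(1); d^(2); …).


Barcode: M ≅ I[1,2], I[2,3]. HN layers by μ_θ (3 steps, strictly decreasing):
  μ^(1)=3; μ^(2)=1; μ^(3)=-5

((0, 1, 0); (0, 1, 1); (1, 0, 0))


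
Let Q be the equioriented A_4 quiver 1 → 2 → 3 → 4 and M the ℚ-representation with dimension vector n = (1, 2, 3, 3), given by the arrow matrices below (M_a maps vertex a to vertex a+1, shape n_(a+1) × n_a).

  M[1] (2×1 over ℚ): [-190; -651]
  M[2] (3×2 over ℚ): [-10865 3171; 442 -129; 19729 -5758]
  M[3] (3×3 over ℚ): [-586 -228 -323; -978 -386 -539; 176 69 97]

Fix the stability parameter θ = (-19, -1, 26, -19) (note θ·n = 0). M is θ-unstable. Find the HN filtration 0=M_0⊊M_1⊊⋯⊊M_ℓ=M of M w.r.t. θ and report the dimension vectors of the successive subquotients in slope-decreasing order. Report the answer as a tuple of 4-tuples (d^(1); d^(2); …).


Via rank(M_{q-1}∘⋯∘M_p): M ≅ I[1,4], I[2,4], I[3,4].
μ_θ-semistable layers: μ^(1)=7/2; μ^(2)=-1; μ^(3)=-19

((0, 0, 3, 3); (0, 2, 0, 0); (1, 0, 0, 0))


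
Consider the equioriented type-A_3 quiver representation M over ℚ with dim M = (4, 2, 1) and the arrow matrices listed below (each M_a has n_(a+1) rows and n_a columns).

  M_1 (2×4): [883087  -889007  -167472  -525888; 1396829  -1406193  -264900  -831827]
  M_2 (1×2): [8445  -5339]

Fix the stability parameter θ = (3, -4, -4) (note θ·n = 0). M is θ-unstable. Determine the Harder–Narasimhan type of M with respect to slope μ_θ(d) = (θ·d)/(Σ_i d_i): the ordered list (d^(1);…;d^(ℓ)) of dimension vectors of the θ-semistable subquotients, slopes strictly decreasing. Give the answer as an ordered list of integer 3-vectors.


Via rank(M_{q-1}∘⋯∘M_p): M ≅ I[1,1]^2, I[1,2], I[1,3].
μ_θ-semistable layers: μ^(1)=3; μ^(2)=-1/2; μ^(3)=-5/3

((2, 0, 0); (1, 1, 0); (1, 1, 1))


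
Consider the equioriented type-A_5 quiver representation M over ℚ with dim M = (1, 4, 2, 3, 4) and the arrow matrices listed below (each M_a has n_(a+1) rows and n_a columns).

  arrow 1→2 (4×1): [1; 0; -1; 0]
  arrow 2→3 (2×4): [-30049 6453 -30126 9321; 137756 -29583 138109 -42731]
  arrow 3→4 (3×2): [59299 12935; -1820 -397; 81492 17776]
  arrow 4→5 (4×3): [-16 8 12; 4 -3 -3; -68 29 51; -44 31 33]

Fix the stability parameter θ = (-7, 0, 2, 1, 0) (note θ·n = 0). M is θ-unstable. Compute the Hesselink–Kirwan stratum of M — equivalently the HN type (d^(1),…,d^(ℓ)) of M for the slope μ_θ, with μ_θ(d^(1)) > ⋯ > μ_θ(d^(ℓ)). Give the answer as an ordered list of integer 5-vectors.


Via rank(M_{q-1}∘⋯∘M_p): M ≅ I[1,5], I[2,2]^2, I[2,4], I[4,5], I[5,5]^2.
μ_θ-semistable layers: μ^(1)=3/2; μ^(2)=1; μ^(3)=1/2; μ^(4)=0; μ^(5)=-7

((0, 0, 1, 1, 0); (0, 0, 1, 1, 1); (0, 0, 0, 1, 1); (0, 4, 0, 0, 2); (1, 0, 0, 0, 0))


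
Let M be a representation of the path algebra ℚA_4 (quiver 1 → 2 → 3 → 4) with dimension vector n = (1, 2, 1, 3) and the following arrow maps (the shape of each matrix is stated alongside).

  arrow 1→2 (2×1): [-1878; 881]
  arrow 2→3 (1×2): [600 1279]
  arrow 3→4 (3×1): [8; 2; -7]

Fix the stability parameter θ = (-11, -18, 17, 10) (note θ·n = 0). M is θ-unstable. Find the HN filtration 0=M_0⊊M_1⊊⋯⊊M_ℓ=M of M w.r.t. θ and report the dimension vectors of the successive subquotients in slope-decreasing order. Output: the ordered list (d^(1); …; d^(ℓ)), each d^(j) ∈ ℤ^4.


Barcode: M ≅ I[1,4], I[2,2], I[4,4]^2. HN layers by μ_θ (4 steps, strictly decreasing):
  μ^(1)=27/2; μ^(2)=10; μ^(3)=-29/2; μ^(4)=-18

((0, 0, 1, 1); (0, 0, 0, 2); (1, 1, 0, 0); (0, 1, 0, 0))


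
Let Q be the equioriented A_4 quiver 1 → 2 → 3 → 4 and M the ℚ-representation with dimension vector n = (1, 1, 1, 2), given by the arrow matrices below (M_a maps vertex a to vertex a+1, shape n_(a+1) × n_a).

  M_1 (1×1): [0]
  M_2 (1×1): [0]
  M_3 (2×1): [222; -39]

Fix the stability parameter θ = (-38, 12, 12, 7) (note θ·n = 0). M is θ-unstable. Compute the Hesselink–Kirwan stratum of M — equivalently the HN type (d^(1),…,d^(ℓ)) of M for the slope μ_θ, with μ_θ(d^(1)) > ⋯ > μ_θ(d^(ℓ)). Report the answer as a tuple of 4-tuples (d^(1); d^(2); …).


Barcode: M ≅ I[1,1], I[2,2], I[3,4], I[4,4]. HN layers by μ_θ (4 steps, strictly decreasing):
  μ^(1)=12; μ^(2)=19/2; μ^(3)=7; μ^(4)=-38

((0, 1, 0, 0); (0, 0, 1, 1); (0, 0, 0, 1); (1, 0, 0, 0))


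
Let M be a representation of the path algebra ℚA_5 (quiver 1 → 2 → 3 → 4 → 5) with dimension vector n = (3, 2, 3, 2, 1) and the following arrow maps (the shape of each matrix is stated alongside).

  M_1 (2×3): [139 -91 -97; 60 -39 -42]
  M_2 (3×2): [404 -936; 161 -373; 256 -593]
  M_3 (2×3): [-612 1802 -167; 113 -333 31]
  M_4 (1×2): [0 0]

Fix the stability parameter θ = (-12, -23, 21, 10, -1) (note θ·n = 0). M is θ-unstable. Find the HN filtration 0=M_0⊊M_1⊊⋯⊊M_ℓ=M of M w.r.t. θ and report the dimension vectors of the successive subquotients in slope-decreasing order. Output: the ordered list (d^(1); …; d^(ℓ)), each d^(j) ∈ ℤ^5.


Barcode: M ≅ I[1,1], I[1,4]^2, I[3,3], I[5,5]. HN layers by μ_θ (5 steps, strictly decreasing):
  μ^(1)=21; μ^(2)=31/2; μ^(3)=-1; μ^(4)=-12; μ^(5)=-35/2

((0, 0, 1, 0, 0); (0, 0, 2, 2, 0); (0, 0, 0, 0, 1); (1, 0, 0, 0, 0); (2, 2, 0, 0, 0))


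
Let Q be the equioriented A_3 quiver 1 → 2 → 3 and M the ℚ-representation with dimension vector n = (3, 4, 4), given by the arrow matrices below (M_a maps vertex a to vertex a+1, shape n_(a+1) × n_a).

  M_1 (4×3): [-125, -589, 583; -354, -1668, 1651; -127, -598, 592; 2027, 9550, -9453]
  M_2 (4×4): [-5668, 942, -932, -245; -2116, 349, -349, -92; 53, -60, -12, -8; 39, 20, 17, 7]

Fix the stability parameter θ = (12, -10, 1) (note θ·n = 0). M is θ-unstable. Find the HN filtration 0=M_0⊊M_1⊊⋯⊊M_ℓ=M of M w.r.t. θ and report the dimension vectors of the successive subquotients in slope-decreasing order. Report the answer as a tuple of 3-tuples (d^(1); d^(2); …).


Barcode: M ≅ I[1,3]^3, I[2,3]. HN layers by μ_θ (2 steps, strictly decreasing):
  μ^(1)=1; μ^(2)=-10

((3, 3, 4); (0, 1, 0))


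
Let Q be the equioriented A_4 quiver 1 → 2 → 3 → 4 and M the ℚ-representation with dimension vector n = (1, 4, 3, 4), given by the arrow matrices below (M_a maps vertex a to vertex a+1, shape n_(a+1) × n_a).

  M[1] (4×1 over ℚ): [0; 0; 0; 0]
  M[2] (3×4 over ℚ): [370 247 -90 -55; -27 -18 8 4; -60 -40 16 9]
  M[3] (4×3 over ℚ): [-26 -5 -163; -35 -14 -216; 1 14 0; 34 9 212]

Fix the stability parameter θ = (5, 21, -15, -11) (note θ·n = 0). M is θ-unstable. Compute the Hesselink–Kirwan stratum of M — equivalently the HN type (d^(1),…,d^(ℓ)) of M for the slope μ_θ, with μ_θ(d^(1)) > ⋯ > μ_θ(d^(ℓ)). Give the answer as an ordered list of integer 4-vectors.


Barcode: M ≅ I[1,1], I[2,2], I[2,4]^3, I[4,4]. HN layers by μ_θ (4 steps, strictly decreasing):
  μ^(1)=21; μ^(2)=5; μ^(3)=-5/3; μ^(4)=-11

((0, 1, 0, 0); (1, 0, 0, 0); (0, 3, 3, 3); (0, 0, 0, 1))


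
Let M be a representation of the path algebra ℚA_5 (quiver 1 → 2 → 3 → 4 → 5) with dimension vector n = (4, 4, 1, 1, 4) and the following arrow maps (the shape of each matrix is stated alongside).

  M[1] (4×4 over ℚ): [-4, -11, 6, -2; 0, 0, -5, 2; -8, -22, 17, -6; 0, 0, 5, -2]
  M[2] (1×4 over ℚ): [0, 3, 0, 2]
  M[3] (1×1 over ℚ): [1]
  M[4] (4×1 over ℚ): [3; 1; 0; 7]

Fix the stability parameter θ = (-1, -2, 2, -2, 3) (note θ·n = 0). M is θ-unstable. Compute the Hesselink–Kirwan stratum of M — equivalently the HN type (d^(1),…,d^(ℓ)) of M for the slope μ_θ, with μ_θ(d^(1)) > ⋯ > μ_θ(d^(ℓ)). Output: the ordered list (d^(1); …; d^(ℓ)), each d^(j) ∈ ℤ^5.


Interval decomposition of M: I[1,1]^2, I[1,2], I[1,5], I[2,2]^2, I[5,5]^3.
HN type (ℓ=5): μ^(1)=3; μ^(2)=0; μ^(3)=-1; μ^(4)=-3/2; μ^(5)=-2

((0, 0, 0, 0, 4); (0, 0, 1, 1, 0); (2, 0, 0, 0, 0); (2, 2, 0, 0, 0); (0, 2, 0, 0, 0))


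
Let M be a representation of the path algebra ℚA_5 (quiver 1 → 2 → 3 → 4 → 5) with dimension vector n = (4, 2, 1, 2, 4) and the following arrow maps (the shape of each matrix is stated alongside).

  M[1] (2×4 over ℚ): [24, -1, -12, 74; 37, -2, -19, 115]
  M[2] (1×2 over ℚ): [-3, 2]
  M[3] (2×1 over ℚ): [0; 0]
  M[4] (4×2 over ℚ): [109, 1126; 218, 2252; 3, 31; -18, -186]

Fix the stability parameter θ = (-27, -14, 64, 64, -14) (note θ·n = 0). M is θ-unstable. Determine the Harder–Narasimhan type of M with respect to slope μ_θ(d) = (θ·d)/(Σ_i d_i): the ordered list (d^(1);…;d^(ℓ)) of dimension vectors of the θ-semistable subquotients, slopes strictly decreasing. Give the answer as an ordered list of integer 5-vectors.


Via rank(M_{q-1}∘⋯∘M_p): M ≅ I[1,1]^2, I[1,2], I[1,3], I[4,5]^2, I[5,5]^2.
μ_θ-semistable layers: μ^(1)=64; μ^(2)=25; μ^(3)=-14; μ^(4)=-27

((0, 0, 1, 0, 0); (0, 0, 0, 2, 2); (0, 2, 0, 0, 2); (4, 0, 0, 0, 0))


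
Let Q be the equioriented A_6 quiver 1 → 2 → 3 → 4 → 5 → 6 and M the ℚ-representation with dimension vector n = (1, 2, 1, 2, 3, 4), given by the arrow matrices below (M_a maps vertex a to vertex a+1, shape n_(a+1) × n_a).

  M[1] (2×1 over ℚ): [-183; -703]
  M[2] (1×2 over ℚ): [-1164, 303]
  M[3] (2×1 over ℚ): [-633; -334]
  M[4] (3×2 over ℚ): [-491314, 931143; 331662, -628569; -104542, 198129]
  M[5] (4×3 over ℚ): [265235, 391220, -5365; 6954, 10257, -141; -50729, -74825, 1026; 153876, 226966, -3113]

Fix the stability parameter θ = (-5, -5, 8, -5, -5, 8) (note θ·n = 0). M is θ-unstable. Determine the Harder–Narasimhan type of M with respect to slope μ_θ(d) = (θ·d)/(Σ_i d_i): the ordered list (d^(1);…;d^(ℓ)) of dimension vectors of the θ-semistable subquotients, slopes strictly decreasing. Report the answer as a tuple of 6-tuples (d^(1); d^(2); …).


Interval decomposition of M: I[1,4], I[2,2], I[4,6], I[5,6]^2, I[6,6].
HN type (ℓ=3): μ^(1)=8; μ^(2)=3/2; μ^(3)=-5

((0, 0, 0, 0, 0, 4); (0, 0, 1, 1, 0, 0); (1, 2, 0, 1, 3, 0))


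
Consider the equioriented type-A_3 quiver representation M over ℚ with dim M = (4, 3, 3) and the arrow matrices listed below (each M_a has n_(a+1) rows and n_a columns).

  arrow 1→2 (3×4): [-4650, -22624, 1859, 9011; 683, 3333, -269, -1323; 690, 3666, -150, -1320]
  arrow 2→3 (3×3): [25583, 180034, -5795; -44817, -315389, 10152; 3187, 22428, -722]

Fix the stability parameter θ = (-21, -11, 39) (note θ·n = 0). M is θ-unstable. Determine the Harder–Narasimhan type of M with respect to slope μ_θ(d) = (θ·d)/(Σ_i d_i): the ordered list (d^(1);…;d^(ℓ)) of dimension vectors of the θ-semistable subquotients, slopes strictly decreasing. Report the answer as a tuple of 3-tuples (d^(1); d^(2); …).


Via rank(M_{q-1}∘⋯∘M_p): M ≅ I[1,1], I[1,3]^3.
μ_θ-semistable layers: μ^(1)=39; μ^(2)=-11; μ^(3)=-21

((0, 0, 3); (0, 3, 0); (4, 0, 0))


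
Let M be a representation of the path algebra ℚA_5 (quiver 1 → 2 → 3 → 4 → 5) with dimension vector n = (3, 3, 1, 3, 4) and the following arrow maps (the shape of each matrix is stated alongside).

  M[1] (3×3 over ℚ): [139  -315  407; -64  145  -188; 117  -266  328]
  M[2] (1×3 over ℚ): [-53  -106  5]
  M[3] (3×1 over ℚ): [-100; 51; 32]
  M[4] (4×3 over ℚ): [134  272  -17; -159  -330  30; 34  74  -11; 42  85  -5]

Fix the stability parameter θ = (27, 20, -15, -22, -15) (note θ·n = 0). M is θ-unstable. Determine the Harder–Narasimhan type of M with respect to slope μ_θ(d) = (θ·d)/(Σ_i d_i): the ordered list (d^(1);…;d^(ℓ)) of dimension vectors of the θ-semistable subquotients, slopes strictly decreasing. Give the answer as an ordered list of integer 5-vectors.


Interval decomposition of M: I[1,2]^2, I[1,5], I[4,5]^2, I[5,5].
HN type (ℓ=4): μ^(1)=47/2; μ^(2)=-1; μ^(3)=-15; μ^(4)=-22

((2, 2, 0, 0, 0); (1, 1, 1, 1, 1); (0, 0, 0, 0, 3); (0, 0, 0, 2, 0))


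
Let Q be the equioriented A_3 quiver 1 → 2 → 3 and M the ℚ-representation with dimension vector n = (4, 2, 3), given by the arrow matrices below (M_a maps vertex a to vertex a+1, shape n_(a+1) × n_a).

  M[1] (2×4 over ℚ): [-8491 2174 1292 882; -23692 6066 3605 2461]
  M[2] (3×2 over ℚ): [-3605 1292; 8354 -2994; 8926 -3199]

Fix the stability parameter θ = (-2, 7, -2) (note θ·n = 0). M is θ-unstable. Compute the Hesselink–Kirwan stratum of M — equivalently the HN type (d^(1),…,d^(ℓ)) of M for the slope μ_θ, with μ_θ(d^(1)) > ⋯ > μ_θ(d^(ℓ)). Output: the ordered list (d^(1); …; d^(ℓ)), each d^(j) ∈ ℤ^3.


Via rank(M_{q-1}∘⋯∘M_p): M ≅ I[1,1]^2, I[1,3]^2, I[3,3].
μ_θ-semistable layers: μ^(1)=5/2; μ^(2)=-2

((0, 2, 2); (4, 0, 1))


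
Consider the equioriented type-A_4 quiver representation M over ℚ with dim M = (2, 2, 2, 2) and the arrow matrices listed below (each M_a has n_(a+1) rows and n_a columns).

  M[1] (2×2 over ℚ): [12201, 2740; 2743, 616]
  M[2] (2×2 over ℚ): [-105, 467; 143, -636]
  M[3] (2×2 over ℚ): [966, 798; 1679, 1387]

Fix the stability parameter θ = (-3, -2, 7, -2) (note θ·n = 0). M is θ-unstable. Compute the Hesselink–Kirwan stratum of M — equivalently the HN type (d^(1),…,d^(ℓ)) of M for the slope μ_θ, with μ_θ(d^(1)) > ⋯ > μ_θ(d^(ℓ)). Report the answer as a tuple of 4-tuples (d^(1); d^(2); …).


Barcode: M ≅ I[1,3], I[1,4], I[4,4]. HN layers by μ_θ (4 steps, strictly decreasing):
  μ^(1)=7; μ^(2)=5/2; μ^(3)=-2; μ^(4)=-3

((0, 0, 1, 0); (0, 0, 1, 1); (0, 2, 0, 1); (2, 0, 0, 0))


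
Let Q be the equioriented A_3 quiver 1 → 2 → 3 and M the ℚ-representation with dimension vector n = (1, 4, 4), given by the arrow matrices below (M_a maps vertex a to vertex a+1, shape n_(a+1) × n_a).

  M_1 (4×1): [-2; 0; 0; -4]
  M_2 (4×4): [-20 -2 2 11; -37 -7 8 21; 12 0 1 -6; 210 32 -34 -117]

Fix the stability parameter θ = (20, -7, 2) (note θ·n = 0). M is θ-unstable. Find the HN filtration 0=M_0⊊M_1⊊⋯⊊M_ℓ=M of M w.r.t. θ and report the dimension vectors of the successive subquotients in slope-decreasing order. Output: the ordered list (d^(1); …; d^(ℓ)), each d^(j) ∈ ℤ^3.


Barcode: M ≅ I[1,3], I[2,3]^3. HN layers by μ_θ (3 steps, strictly decreasing):
  μ^(1)=5; μ^(2)=2; μ^(3)=-7

((1, 1, 1); (0, 0, 3); (0, 3, 0))


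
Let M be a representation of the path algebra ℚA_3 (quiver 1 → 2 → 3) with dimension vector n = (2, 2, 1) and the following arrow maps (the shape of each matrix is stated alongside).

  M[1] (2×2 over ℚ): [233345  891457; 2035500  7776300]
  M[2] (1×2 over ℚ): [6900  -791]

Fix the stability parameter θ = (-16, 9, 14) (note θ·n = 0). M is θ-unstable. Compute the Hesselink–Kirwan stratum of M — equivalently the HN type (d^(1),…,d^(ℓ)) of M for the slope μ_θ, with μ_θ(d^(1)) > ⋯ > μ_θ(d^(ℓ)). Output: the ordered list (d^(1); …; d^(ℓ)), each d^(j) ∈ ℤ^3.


Via rank(M_{q-1}∘⋯∘M_p): M ≅ I[1,1], I[1,2], I[2,3].
μ_θ-semistable layers: μ^(1)=14; μ^(2)=9; μ^(3)=-16

((0, 0, 1); (0, 2, 0); (2, 0, 0))


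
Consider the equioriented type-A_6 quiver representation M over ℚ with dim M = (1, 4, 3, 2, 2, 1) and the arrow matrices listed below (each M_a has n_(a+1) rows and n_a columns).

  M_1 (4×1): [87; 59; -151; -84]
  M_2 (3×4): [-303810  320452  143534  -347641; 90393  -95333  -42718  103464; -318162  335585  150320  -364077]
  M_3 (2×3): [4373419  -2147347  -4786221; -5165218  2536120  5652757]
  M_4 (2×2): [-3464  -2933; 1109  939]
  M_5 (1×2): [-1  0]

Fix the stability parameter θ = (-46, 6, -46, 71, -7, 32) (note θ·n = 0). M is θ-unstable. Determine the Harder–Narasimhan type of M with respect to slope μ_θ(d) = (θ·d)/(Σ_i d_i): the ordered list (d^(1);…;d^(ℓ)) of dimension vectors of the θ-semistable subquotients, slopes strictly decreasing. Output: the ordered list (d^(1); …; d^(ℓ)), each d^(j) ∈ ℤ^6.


Barcode: M ≅ I[1,6], I[2,2], I[2,3], I[2,5]. HN layers by μ_θ (4 steps, strictly decreasing):
  μ^(1)=32; μ^(2)=6; μ^(3)=-20; μ^(4)=-46

((0, 0, 0, 2, 2, 1); (0, 1, 0, 0, 0, 0); (0, 3, 3, 0, 0, 0); (1, 0, 0, 0, 0, 0))


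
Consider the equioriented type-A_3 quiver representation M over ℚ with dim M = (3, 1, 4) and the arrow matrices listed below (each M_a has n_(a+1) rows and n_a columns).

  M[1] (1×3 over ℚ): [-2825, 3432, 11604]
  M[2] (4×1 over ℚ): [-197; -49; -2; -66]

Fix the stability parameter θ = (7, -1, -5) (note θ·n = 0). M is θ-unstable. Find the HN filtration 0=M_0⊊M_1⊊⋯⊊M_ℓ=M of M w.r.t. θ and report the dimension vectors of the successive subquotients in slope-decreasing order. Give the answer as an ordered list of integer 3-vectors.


Interval decomposition of M: I[1,1]^2, I[1,3], I[3,3]^3.
HN type (ℓ=3): μ^(1)=7; μ^(2)=1/3; μ^(3)=-5

((2, 0, 0); (1, 1, 1); (0, 0, 3))


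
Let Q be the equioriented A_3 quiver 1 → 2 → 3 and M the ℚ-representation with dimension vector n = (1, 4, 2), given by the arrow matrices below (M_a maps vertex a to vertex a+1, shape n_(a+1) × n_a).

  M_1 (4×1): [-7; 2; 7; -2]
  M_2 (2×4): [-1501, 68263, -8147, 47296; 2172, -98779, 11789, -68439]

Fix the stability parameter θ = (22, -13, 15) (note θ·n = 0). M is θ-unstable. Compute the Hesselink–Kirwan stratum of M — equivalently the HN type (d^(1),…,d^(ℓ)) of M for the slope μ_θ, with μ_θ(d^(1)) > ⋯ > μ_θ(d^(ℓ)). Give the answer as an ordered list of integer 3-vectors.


Interval decomposition of M: I[1,3], I[2,2]^2, I[2,3].
HN type (ℓ=3): μ^(1)=15; μ^(2)=9/2; μ^(3)=-13

((0, 0, 2); (1, 1, 0); (0, 3, 0))


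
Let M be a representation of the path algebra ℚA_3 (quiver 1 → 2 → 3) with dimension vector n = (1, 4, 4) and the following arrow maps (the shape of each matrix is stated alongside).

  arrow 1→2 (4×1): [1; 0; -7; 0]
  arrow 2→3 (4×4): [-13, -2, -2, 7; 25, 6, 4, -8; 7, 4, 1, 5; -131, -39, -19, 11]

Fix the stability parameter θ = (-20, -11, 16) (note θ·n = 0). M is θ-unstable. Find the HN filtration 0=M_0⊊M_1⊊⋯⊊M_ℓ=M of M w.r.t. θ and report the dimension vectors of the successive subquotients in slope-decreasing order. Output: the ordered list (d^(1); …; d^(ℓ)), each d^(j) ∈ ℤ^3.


Interval decomposition of M: I[1,3], I[2,3]^3.
HN type (ℓ=3): μ^(1)=16; μ^(2)=-11; μ^(3)=-20

((0, 0, 4); (0, 4, 0); (1, 0, 0))


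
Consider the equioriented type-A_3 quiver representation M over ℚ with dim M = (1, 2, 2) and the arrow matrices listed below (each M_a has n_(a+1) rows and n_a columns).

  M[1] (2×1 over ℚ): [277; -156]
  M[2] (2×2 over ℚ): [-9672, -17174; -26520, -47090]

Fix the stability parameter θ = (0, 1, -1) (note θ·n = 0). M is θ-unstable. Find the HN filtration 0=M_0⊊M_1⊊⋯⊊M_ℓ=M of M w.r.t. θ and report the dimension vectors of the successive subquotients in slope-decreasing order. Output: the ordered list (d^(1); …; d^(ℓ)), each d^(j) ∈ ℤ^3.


Barcode: M ≅ I[1,2], I[2,3], I[3,3]. HN layers by μ_θ (3 steps, strictly decreasing):
  μ^(1)=1; μ^(2)=0; μ^(3)=-1

((0, 1, 0); (1, 1, 1); (0, 0, 1))


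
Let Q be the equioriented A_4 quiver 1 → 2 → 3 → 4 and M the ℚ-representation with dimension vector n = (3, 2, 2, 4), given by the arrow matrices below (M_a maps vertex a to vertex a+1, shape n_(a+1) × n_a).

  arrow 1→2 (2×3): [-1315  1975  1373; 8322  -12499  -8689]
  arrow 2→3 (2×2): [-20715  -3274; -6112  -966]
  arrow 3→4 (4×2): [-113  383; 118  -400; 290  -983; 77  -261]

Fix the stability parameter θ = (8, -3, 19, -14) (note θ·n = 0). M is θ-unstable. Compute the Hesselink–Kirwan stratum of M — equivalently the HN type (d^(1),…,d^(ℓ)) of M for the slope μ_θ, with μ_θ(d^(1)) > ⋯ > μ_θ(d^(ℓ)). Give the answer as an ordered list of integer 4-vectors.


Via rank(M_{q-1}∘⋯∘M_p): M ≅ I[1,1], I[1,4]^2, I[4,4]^2.
μ_θ-semistable layers: μ^(1)=8; μ^(2)=5/2; μ^(3)=-14

((1, 0, 0, 0); (2, 2, 2, 2); (0, 0, 0, 2))


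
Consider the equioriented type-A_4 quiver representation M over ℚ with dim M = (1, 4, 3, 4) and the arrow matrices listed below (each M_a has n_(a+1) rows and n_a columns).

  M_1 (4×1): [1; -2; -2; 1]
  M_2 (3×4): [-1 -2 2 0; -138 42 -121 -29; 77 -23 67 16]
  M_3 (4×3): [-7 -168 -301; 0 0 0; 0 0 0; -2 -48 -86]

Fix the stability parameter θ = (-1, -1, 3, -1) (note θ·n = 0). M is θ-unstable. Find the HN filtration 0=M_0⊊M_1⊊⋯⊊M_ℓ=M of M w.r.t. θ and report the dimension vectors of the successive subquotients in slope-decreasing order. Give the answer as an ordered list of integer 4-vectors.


Barcode: M ≅ I[1,4], I[2,2], I[2,3]^2, I[4,4]^3. HN layers by μ_θ (3 steps, strictly decreasing):
  μ^(1)=3; μ^(2)=1; μ^(3)=-1

((0, 0, 2, 0); (0, 0, 1, 1); (1, 4, 0, 3))


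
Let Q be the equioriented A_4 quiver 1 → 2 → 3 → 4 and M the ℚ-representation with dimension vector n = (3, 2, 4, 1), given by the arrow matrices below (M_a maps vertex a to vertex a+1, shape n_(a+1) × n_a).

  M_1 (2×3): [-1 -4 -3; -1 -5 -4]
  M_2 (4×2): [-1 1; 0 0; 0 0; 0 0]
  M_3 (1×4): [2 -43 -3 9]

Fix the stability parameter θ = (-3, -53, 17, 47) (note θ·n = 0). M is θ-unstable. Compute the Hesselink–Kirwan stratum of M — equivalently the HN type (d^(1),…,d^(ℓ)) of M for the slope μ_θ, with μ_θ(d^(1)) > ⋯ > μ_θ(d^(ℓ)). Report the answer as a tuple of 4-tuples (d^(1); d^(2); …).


Via rank(M_{q-1}∘⋯∘M_p): M ≅ I[1,1], I[1,2], I[1,4], I[3,3]^3.
μ_θ-semistable layers: μ^(1)=47; μ^(2)=17; μ^(3)=-3; μ^(4)=-28

((0, 0, 0, 1); (0, 0, 4, 0); (1, 0, 0, 0); (2, 2, 0, 0))


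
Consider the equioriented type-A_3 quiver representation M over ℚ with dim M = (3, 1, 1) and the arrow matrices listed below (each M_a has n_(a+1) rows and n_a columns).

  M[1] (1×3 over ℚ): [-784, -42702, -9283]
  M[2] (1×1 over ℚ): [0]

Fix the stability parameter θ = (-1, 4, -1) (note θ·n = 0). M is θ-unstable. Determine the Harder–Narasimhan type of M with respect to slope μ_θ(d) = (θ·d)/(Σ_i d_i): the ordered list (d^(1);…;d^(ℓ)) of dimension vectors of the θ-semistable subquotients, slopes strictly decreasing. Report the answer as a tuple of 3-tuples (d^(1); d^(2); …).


Via rank(M_{q-1}∘⋯∘M_p): M ≅ I[1,1]^2, I[1,2], I[3,3].
μ_θ-semistable layers: μ^(1)=4; μ^(2)=-1

((0, 1, 0); (3, 0, 1))


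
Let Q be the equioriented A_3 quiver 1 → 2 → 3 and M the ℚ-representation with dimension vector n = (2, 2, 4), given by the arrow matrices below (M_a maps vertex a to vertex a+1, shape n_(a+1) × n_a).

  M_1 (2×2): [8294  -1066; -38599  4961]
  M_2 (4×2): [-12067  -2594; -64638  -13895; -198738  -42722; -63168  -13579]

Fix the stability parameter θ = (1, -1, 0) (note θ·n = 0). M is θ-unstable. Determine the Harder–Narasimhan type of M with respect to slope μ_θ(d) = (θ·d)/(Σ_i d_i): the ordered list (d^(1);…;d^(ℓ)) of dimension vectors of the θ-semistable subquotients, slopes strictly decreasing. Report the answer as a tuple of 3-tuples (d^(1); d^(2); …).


Barcode: M ≅ I[1,1], I[1,3], I[2,3], I[3,3]^2. HN layers by μ_θ (3 steps, strictly decreasing):
  μ^(1)=1; μ^(2)=0; μ^(3)=-1

((1, 0, 0); (1, 1, 4); (0, 1, 0))


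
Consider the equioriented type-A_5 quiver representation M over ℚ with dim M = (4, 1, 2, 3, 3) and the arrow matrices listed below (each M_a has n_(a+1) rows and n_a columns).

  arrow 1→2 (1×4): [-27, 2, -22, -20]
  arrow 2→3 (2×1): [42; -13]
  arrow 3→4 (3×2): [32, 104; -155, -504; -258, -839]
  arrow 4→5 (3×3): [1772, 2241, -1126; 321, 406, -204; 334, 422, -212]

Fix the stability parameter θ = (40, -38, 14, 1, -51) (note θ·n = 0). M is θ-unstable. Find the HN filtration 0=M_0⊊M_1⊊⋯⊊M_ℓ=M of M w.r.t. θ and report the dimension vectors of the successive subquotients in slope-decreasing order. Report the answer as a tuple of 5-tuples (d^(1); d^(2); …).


Barcode: M ≅ I[1,1]^3, I[1,4], I[3,5], I[4,5], I[5,5]. HN layers by μ_θ (6 steps, strictly decreasing):
  μ^(1)=40; μ^(2)=15/2; μ^(3)=1; μ^(4)=-12; μ^(5)=-25; μ^(6)=-51

((3, 0, 0, 0, 0); (0, 0, 1, 1, 0); (1, 1, 0, 0, 0); (0, 0, 1, 1, 1); (0, 0, 0, 1, 1); (0, 0, 0, 0, 1))


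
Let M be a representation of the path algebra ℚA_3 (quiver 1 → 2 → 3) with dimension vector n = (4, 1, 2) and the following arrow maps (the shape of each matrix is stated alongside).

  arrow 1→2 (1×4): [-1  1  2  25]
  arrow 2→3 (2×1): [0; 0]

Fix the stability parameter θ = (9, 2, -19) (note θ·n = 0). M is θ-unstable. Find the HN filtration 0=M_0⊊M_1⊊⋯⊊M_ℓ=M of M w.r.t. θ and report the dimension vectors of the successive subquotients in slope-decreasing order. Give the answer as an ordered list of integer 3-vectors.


Via rank(M_{q-1}∘⋯∘M_p): M ≅ I[1,1]^3, I[1,2], I[3,3]^2.
μ_θ-semistable layers: μ^(1)=9; μ^(2)=11/2; μ^(3)=-19

((3, 0, 0); (1, 1, 0); (0, 0, 2))


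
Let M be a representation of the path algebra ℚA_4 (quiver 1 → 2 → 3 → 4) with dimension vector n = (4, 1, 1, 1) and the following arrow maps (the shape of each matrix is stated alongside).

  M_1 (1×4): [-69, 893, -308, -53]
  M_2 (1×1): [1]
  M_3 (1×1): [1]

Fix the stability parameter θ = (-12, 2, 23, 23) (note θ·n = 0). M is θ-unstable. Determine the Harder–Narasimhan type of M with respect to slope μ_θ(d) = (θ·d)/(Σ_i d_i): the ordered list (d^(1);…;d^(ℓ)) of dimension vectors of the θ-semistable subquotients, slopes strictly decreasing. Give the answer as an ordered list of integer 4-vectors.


Barcode: M ≅ I[1,1]^3, I[1,4]. HN layers by μ_θ (3 steps, strictly decreasing):
  μ^(1)=23; μ^(2)=2; μ^(3)=-12

((0, 0, 1, 1); (0, 1, 0, 0); (4, 0, 0, 0))


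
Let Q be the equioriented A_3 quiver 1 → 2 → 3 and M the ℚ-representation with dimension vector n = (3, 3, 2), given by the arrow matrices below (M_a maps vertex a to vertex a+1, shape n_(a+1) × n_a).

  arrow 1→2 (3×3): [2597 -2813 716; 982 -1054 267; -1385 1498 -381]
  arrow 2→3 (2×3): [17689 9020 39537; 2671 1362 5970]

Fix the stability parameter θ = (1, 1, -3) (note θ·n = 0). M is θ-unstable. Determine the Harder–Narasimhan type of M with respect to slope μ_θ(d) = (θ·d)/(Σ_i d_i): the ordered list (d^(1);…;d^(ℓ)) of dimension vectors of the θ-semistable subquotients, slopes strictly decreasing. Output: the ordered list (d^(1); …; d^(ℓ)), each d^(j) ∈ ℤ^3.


Via rank(M_{q-1}∘⋯∘M_p): M ≅ I[1,2], I[1,3]^2.
μ_θ-semistable layers: μ^(1)=1; μ^(2)=-1/3

((1, 1, 0); (2, 2, 2))


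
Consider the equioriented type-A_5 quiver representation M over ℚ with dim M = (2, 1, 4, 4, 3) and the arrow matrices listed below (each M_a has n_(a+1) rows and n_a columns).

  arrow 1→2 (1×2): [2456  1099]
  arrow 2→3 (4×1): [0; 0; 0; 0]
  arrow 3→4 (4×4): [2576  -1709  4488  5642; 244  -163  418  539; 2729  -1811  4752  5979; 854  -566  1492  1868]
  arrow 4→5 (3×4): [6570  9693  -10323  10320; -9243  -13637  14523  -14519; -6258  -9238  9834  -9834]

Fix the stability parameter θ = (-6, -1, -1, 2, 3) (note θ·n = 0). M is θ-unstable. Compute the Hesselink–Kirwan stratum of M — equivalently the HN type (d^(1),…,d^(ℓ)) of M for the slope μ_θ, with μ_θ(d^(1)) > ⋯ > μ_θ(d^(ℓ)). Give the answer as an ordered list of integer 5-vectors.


Via rank(M_{q-1}∘⋯∘M_p): M ≅ I[1,1], I[1,2], I[3,3], I[3,4], I[3,5]^2, I[4,4], I[5,5].
μ_θ-semistable layers: μ^(1)=3; μ^(2)=2; μ^(3)=-1; μ^(4)=-6

((0, 0, 0, 0, 3); (0, 0, 0, 4, 0); (0, 1, 4, 0, 0); (2, 0, 0, 0, 0))


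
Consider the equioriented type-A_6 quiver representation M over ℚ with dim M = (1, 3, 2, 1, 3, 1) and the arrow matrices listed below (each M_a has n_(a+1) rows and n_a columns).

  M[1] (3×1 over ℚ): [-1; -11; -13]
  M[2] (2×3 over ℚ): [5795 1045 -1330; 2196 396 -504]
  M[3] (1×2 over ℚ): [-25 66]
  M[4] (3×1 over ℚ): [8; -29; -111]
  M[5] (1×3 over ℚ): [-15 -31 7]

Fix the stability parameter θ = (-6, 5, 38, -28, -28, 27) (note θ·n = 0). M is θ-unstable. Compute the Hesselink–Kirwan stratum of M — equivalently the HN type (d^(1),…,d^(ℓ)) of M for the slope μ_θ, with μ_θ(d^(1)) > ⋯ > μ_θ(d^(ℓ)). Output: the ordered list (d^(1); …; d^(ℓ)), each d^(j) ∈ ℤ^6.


Via rank(M_{q-1}∘⋯∘M_p): M ≅ I[1,2], I[2,2], I[2,6], I[3,3], I[5,5]^2.
μ_θ-semistable layers: μ^(1)=38; μ^(2)=27; μ^(3)=5; μ^(4)=-13/4; μ^(5)=-6; μ^(6)=-28

((0, 0, 1, 0, 0, 0); (0, 0, 0, 0, 0, 1); (0, 2, 0, 0, 0, 0); (0, 1, 1, 1, 1, 0); (1, 0, 0, 0, 0, 0); (0, 0, 0, 0, 2, 0))


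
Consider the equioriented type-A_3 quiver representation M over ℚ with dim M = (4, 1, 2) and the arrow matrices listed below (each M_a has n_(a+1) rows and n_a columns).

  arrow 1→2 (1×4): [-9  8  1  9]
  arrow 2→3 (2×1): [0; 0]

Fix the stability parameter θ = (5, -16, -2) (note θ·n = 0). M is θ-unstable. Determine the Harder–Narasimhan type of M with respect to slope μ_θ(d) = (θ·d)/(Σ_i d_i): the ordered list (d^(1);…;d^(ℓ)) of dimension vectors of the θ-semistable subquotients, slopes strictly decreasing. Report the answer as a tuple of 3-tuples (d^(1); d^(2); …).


Via rank(M_{q-1}∘⋯∘M_p): M ≅ I[1,1]^3, I[1,2], I[3,3]^2.
μ_θ-semistable layers: μ^(1)=5; μ^(2)=-2; μ^(3)=-11/2

((3, 0, 0); (0, 0, 2); (1, 1, 0))


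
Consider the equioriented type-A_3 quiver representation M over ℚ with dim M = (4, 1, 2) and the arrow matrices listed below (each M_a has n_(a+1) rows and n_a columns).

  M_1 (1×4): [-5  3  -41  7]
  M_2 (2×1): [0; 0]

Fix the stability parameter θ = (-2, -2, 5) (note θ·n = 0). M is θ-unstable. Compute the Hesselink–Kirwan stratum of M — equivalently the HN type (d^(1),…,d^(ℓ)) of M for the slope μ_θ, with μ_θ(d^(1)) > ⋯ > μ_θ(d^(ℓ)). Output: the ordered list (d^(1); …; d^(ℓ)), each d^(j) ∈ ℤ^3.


Via rank(M_{q-1}∘⋯∘M_p): M ≅ I[1,1]^3, I[1,2], I[3,3]^2.
μ_θ-semistable layers: μ^(1)=5; μ^(2)=-2

((0, 0, 2); (4, 1, 0))


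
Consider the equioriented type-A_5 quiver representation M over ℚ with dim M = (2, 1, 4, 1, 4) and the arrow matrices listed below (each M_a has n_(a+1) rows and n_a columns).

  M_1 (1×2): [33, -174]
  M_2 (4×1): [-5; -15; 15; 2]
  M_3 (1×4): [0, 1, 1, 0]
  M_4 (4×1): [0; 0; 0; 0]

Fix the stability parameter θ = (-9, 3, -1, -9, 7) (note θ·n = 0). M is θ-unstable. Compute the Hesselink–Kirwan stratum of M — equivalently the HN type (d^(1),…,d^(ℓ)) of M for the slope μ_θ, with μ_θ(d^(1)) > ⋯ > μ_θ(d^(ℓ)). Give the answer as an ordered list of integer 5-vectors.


Via rank(M_{q-1}∘⋯∘M_p): M ≅ I[1,1], I[1,3], I[3,3]^2, I[3,4], I[5,5]^4.
μ_θ-semistable layers: μ^(1)=7; μ^(2)=1; μ^(3)=-1; μ^(4)=-5; μ^(5)=-9

((0, 0, 0, 0, 4); (0, 1, 1, 0, 0); (0, 0, 2, 0, 0); (0, 0, 1, 1, 0); (2, 0, 0, 0, 0))


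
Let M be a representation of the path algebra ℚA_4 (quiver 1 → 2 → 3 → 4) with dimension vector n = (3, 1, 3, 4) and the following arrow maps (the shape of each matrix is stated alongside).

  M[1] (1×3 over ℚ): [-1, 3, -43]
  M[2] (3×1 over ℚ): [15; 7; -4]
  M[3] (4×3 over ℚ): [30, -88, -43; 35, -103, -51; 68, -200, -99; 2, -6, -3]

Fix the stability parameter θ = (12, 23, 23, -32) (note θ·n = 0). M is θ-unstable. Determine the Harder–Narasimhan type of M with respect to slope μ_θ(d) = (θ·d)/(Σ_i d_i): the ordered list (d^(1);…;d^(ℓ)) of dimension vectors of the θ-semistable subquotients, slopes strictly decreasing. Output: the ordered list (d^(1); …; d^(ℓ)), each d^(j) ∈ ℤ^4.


Barcode: M ≅ I[1,1]^2, I[1,4], I[3,4]^2, I[4,4]. HN layers by μ_θ (4 steps, strictly decreasing):
  μ^(1)=12; μ^(2)=13/2; μ^(3)=-9/2; μ^(4)=-32

((2, 0, 0, 0); (1, 1, 1, 1); (0, 0, 2, 2); (0, 0, 0, 1))


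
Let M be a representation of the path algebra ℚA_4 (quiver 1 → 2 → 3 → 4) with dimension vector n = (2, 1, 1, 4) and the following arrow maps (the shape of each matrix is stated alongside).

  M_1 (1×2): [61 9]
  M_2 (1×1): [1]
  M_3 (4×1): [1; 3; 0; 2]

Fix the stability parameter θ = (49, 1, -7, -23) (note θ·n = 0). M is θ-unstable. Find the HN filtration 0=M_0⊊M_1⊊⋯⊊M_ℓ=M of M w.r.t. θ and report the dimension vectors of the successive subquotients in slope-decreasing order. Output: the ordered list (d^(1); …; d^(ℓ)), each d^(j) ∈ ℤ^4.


Interval decomposition of M: I[1,1], I[1,4], I[4,4]^3.
HN type (ℓ=3): μ^(1)=49; μ^(2)=5; μ^(3)=-23

((1, 0, 0, 0); (1, 1, 1, 1); (0, 0, 0, 3))


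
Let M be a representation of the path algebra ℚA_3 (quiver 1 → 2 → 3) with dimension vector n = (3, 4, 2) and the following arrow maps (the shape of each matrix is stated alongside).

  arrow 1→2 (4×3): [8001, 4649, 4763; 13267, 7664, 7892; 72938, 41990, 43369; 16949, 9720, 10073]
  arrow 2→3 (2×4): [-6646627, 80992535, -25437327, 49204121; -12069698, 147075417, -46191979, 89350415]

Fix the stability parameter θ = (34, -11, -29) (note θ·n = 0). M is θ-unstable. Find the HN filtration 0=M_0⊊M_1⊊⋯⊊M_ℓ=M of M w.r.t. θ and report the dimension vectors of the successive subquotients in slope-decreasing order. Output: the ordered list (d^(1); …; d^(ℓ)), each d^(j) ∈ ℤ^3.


Barcode: M ≅ I[1,2], I[1,3]^2, I[2,2]. HN layers by μ_θ (3 steps, strictly decreasing):
  μ^(1)=23/2; μ^(2)=-2; μ^(3)=-11

((1, 1, 0); (2, 2, 2); (0, 1, 0))


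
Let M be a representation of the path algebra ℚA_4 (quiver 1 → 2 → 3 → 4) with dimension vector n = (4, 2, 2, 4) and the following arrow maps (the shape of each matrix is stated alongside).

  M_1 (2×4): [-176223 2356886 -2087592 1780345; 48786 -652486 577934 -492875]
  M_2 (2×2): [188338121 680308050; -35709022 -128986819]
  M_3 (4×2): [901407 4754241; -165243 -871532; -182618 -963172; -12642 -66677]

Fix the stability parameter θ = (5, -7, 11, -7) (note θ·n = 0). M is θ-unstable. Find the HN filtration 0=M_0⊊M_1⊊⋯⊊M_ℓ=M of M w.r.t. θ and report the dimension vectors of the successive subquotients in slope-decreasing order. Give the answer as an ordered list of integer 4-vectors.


Interval decomposition of M: I[1,1]^2, I[1,4]^2, I[4,4]^2.
HN type (ℓ=4): μ^(1)=5; μ^(2)=2; μ^(3)=-1; μ^(4)=-7

((2, 0, 0, 0); (0, 0, 2, 2); (2, 2, 0, 0); (0, 0, 0, 2))


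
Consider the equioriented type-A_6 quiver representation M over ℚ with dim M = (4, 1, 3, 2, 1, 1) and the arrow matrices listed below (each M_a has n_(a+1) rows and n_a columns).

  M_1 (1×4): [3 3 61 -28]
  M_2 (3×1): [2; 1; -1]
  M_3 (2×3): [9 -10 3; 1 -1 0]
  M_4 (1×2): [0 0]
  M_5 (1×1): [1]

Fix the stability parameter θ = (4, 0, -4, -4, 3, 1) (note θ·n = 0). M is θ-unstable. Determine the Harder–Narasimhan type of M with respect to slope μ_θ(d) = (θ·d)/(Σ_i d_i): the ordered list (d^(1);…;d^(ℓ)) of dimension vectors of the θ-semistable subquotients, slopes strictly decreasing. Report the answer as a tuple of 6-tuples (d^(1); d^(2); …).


Via rank(M_{q-1}∘⋯∘M_p): M ≅ I[1,1]^3, I[1,4], I[3,3], I[3,4], I[5,6].
μ_θ-semistable layers: μ^(1)=4; μ^(2)=2; μ^(3)=-1; μ^(4)=-4

((3, 0, 0, 0, 0, 0); (0, 0, 0, 0, 1, 1); (1, 1, 1, 1, 0, 0); (0, 0, 2, 1, 0, 0))


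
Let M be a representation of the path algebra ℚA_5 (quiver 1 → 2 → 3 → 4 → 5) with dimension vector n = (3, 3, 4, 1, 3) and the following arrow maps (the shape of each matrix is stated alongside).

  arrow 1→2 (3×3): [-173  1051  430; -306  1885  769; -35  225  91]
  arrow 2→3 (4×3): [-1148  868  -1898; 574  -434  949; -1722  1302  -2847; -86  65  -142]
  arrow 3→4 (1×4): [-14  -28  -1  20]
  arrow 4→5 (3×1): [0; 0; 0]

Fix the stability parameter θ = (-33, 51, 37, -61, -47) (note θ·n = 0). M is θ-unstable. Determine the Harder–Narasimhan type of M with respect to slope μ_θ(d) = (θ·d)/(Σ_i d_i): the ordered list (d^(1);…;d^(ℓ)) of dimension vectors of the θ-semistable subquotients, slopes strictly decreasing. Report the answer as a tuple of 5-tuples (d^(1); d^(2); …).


Interval decomposition of M: I[1,2], I[1,3], I[1,4], I[3,3]^2, I[5,5]^3.
HN type (ℓ=6): μ^(1)=51; μ^(2)=44; μ^(3)=37; μ^(4)=9; μ^(5)=-33; μ^(6)=-47

((0, 1, 0, 0, 0); (0, 1, 1, 0, 0); (0, 0, 2, 0, 0); (0, 1, 1, 1, 0); (3, 0, 0, 0, 0); (0, 0, 0, 0, 3))


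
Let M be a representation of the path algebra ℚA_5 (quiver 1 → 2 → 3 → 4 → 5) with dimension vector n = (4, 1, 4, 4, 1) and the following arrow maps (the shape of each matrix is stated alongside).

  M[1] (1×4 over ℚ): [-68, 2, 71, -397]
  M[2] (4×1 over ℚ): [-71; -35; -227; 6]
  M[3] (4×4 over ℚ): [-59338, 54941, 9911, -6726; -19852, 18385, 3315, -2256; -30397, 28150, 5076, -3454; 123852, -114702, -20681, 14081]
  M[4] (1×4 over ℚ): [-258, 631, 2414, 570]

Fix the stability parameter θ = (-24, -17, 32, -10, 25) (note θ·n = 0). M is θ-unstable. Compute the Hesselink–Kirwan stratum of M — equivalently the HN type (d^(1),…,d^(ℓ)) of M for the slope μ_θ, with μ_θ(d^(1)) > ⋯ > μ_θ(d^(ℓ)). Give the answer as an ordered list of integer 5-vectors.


Interval decomposition of M: I[1,1]^3, I[1,4], I[3,4]^2, I[3,5].
HN type (ℓ=4): μ^(1)=25; μ^(2)=11; μ^(3)=-17; μ^(4)=-24

((0, 0, 0, 0, 1); (0, 0, 4, 4, 0); (0, 1, 0, 0, 0); (4, 0, 0, 0, 0))
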